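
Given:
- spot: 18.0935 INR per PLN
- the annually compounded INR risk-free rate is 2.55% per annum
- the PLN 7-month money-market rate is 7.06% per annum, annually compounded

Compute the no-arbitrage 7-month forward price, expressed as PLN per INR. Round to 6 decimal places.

0.056674

T = 7/12 years.
Growth of 1 INR over T: (1 + 0.0255)^(7/12) = 1.0147969.
PLN growth factor: (1 + 0.0706)^(7/12) = 1.040597.
Forward (INR per PLN) = 18.0935 × 1.0147969 / 1.040597 = 17.64490.
Invert for PLN per INR: 1 / 17.64490 = 0.056674.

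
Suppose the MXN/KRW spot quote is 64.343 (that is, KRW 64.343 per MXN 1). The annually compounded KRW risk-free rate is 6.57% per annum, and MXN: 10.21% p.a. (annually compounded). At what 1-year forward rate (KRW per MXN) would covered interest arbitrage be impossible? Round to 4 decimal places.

T = 1 year.
KRW growth factor: (1 + 0.0657)^1 = 1.065700.
Growth of 1 MXN over T: (1 + 0.1021)^1 = 1.102100.
CIP: F = S · (grow KRW)/(grow MXN) = 64.343 × 1.065700/1.102100 = 62.217889 KRW per MXN.

62.2179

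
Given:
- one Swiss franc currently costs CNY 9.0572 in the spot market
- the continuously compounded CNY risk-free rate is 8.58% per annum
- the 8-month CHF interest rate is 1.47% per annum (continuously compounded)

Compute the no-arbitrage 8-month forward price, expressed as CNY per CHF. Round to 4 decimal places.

T = 8/12 years.
Growth of 1 CNY over T: e^(0.0858×8/12) = 1.0588676.
Growth of 1 CHF over T: e^(0.0147×8/12) = 1.0098482.
So F = 9.0572 × 1.0588676 / 1.0098482 = 9.496849 (CNY/CHF).

9.4968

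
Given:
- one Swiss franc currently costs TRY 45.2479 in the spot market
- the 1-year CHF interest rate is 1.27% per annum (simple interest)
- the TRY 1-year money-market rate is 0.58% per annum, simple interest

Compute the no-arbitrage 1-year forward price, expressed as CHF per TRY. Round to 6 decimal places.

T = 1 year.
TRY growth factor: 1 + 0.0058×1 = 1.005800.
CHF growth factor: 1 + 0.0127×1 = 1.012700.
So F = 45.2479 × 1.005800 / 1.012700 = 44.93960 (TRY/CHF).
Invert for CHF per TRY: 1 / 44.93960 = 0.022252.

0.022252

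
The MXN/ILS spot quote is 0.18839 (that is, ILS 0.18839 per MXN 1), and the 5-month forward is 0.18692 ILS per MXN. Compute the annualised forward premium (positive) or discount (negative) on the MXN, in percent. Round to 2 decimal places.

-1.87%

T = 5/12 years.
Period premium: (0.18692 − 0.18839)/0.18839 = -0.0078030.
Per annum: -0.0078030 / (5/12) = -0.018727 = -1.87%.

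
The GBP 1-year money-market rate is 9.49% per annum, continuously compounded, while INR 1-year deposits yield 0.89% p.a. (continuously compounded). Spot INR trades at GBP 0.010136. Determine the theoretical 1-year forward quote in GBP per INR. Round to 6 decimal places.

0.011046

T = 1 year.
GBP growth factor: e^(0.0949×1) = 1.0995489.
INR accumulates by e^(0.0089×1) = 1.0089397.
CIP: F = S · (grow GBP)/(grow INR) = 0.010136 × 1.0995489/1.0089397 = 0.01104628 GBP per INR.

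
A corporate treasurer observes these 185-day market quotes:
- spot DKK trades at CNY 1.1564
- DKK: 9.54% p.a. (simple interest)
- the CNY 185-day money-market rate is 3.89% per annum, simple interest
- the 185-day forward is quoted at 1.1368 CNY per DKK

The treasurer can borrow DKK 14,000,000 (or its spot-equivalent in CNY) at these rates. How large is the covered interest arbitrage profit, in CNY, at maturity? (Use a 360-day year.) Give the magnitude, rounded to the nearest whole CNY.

T = 185/360 years.
Keep in DKK, deliver into the forward: 14,000,000·1.049025·1.1368 = CNY 16,695,442.68.
Swap to CNY now, deposit: 14,000,000·1.1564·1.0199902778 = CNY 16,513,234.60.
The quoted forward overvalues DKK, so borrow CNY, buy DKK at spot, deposit the DKK at 9.54%, and sell the proceeds forward at 1.1368.
The gap between the two covered legs is CNY 182,208.

CNY 182,208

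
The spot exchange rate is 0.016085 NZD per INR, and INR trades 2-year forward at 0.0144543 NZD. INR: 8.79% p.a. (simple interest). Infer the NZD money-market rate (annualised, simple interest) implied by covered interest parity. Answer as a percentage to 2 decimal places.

2.83%

T = 2 years.
F/S = 0.0144543/0.016085 = 0.8986198 = (growth of NZD) / (growth of INR).
INR growth factor: 1 + 0.0879×2 = 1.175800.
So the NZD growth factor = 1.0565972.
(1.0565972 − 1)/T = 0.028299, i.e. 2.83%.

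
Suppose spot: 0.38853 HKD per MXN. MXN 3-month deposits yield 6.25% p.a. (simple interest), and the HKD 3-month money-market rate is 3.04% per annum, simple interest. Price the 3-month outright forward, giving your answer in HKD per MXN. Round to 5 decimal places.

T = 3/12 years.
HKD accumulates by 1 + 0.0304×3/12 = 1.007600.
MXN growth factor: 1 + 0.0625×3/12 = 1.015625.
CIP: F = S · (grow HKD)/(grow MXN) = 0.38853 × 1.007600/1.015625 = 0.3854600 HKD per MXN.

0.38546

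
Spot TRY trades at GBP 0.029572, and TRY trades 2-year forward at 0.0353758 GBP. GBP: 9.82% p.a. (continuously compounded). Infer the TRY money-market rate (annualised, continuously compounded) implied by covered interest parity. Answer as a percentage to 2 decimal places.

T = 2 years.
CIP gives F = S · g_GBP/g_TRY, so g_GBP/g_TRY = 0.0353758/0.029572 = 1.1962600.
The GBP side grows by e^(0.0982×2) = 1.2170136.
That pins the TRY growth at 1.0173487.
Take logs: ln 1.0173487 / 2 = 0.008600, so 0.86%.

0.86%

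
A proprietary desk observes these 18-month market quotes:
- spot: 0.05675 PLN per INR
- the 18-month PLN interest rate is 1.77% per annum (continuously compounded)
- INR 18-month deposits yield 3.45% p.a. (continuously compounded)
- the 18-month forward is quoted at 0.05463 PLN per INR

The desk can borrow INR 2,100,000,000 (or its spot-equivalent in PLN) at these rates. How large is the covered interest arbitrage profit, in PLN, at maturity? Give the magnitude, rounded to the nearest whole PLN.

PLN 1,565,256

T = 18/12 years.
Route A — deposit INR, sell forward: 2,100,000,000 × 1.05311243149 × 0.05463 = PLN 120,816,217.48.
Route B — convert at spot, deposit PLN: 2,100,000,000 × 0.05675 × 1.02690559126 = PLN 122,381,473.84.
The quoted forward undervalues INR, so borrow INR, convert to PLN at spot, deposit the PLN at 1.77%, and buy INR forward at 0.05463 to cover the loan.
Arbitrage profit = |120,816,217.48 − 122,381,473.84| = PLN 1,565,256.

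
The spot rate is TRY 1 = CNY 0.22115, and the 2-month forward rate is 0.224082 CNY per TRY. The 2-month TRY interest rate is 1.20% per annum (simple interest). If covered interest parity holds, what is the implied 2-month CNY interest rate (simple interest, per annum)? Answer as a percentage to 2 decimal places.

9.17%

T = 2/12 years.
By CIP, F/S equals the CNY-to-TRY growth ratio: 0.224082/0.22115 = 1.0132580.
TRY growth factor: 1 + 0.0120×2/12 = 1.002000.
That pins the CNY growth at 1.0152845.
(1.0152845 − 1)/T = 0.091707, i.e. 9.17%.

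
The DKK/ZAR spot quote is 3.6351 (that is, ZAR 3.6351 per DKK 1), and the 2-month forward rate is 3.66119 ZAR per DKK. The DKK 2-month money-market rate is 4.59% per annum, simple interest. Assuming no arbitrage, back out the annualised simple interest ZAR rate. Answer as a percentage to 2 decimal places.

T = 2/12 years.
F/S = 3.66119/3.6351 = 1.0071772 = (growth of ZAR) / (growth of DKK).
The DKK side grows by 1 + 0.0459×2/12 = 1.007650.
That pins the ZAR growth at 1.0148821.
(1.0148821 − 1)/T = 0.089293, i.e. 8.93%.

8.93%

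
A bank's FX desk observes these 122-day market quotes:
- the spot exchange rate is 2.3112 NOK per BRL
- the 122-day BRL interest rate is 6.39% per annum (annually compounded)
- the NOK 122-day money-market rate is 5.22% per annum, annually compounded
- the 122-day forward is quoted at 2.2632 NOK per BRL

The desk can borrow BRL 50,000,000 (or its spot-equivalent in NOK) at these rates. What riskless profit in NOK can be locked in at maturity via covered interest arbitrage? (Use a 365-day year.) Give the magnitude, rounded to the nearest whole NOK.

NOK 2,014,948

T = 122/365 years.
Invest the BRL and cover forward: 50,000,000 × 1.02091950973 × 2.2632 = NOK 115,527,251.72.
Convert at spot and invest in NOK: 50,000,000 × 2.3112 × 1.0171529904 = NOK 117,542,199.57.
The quoted forward undervalues BRL, so borrow BRL, convert to NOK at spot, deposit the NOK at 5.22%, and buy BRL forward at 2.2632 to cover the loan.
Profit = 117,542,199.57 − 115,527,251.72 = NOK 2,014,948.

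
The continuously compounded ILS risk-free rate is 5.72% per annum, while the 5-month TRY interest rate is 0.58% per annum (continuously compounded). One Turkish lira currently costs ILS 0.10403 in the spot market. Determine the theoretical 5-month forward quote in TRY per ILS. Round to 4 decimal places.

T = 5/12 years.
Growth of 1 ILS over T: e^(0.0572×5/12) = 1.0241196.
TRY accumulates by e^(0.0058×5/12) = 1.0024196.
So F = 0.10403 × 1.0241196 / 1.0024196 = 0.1062820 (ILS/TRY).
Quoted the other way: 1/0.1062820 = 9.4089 TRY per ILS.

9.4089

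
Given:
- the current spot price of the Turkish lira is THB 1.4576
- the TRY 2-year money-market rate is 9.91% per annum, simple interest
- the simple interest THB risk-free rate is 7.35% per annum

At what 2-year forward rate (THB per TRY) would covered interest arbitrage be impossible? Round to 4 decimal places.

T = 2 years.
THB growth factor: 1 + 0.0735×2 = 1.147000.
Growth of 1 TRY over T: 1 + 0.0991×2 = 1.198200.
CIP: F = S · (grow THB)/(grow TRY) = 1.4576 × 1.147000/1.198200 = 1.395316 THB per TRY.

1.3953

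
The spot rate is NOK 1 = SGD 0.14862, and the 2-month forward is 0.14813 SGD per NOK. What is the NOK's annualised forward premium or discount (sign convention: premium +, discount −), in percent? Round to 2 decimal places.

T = 2/12 years.
(F − S)/S = (0.14813 − 0.14862)/0.14862 = -0.0032970.
Per annum: -0.0032970 / (2/12) = -0.019782 = -1.98%.

-1.98%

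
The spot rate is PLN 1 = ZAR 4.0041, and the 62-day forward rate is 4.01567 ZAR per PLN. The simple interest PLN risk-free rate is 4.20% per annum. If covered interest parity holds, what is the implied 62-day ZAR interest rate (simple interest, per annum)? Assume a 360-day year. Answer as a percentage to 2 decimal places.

5.89%

T = 62/360 years.
By CIP, F/S equals the ZAR-to-PLN growth ratio: 4.01567/4.0041 = 1.0028895.
PLN growth factor: 1 + 0.0420×62/360 = 1.0072333.
Hence g_ZAR = 1.0101437.
(1.0101437 − 1)/T = 0.058899, i.e. 5.89%.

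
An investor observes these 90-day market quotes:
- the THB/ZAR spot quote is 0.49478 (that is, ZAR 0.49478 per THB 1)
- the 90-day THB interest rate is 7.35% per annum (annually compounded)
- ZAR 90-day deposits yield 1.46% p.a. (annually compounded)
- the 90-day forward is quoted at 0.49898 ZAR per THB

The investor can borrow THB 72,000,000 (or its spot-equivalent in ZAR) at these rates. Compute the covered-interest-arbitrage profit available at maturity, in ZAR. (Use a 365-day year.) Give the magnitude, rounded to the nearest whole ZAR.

T = 90/365 years.
Route A — deposit THB, sell forward: 72,000,000 × 1.0176420068 × 0.49898 = ZAR 36,560,376.62.
Route B — convert at spot, deposit ZAR: 72,000,000 × 0.49478 × 1.0035803673 = ZAR 35,751,707.58.
The quoted forward overvalues THB, so borrow ZAR, buy THB at spot, deposit the THB at 7.35%, and sell the proceeds forward at 0.49898.
Profit = 36,560,376.62 − 35,751,707.58 = ZAR 808,669.

ZAR 808,669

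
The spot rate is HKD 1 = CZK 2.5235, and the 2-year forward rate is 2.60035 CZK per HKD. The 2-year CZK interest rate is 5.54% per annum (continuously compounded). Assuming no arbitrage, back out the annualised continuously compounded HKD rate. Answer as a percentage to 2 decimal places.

T = 2 years.
CIP gives F = S · g_CZK/g_HKD, so g_CZK/g_HKD = 2.60035/2.5235 = 1.0304537.
CZK growth factor: e^(0.0554×2) = 1.1171715.
That pins the HKD growth at 1.084155.
Take logs: ln 1.084155 / 2 = 0.040400, so 4.04%.

4.04%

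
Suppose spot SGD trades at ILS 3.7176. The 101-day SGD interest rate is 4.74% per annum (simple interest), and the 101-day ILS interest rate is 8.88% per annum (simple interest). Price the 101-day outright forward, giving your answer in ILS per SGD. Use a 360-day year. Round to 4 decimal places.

T = 101/360 years.
Growth of 1 ILS over T: 1 + 0.0888×101/360 = 1.0249133.
Growth of 1 SGD over T: 1 + 0.0474×101/360 = 1.0132983.
Forward (ILS per SGD) = 3.7176 × 1.0249133 / 1.0132983 = 3.760213.

3.7602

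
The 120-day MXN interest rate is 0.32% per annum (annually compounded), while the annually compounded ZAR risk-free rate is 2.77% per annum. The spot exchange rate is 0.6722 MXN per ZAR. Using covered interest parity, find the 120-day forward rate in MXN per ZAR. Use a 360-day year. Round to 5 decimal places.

T = 120/360 years.
MXN accumulates by (1 + 0.0032)^(120/360) = 1.0010655.
Growth of 1 ZAR over T: (1 + 0.0277)^(120/360) = 1.0091494.
Forward (MXN per ZAR) = 0.6722 × 1.0010655 / 1.0091494 = 0.6668153.

0.66682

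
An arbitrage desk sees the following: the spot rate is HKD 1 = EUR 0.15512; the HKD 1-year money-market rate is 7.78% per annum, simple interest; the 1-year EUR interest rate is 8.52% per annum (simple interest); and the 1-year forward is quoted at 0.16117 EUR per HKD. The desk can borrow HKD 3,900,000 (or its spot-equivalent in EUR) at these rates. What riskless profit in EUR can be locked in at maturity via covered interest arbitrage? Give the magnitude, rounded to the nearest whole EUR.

EUR 20,954

T = 1 year.
Route A — deposit HKD, sell forward: 3,900,000 × 1.077800 × 0.16117 = EUR 677,465.20.
Route B — convert at spot, deposit EUR: 3,900,000 × 0.15512 × 1.085200 = EUR 656,511.27.
The quoted forward overvalues HKD, so borrow EUR, buy HKD at spot, deposit the HKD at 7.78%, and sell the proceeds forward at 0.16117.
Arbitrage profit = |677,465.20 − 656,511.27| = EUR 20,954.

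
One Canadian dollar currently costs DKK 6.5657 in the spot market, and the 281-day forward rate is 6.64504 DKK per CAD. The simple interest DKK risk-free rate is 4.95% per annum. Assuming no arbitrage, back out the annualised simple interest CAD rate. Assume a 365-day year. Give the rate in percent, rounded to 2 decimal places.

3.34%

T = 281/365 years.
F/S = 6.64504/6.5657 = 1.0120840 = (growth of DKK) / (growth of CAD).
The DKK side grows by 1 + 0.0495×281/365 = 1.0381082.
Hence g_CAD = 1.0257135.
(1.0257135 − 1)/T = 0.033400, i.e. 3.34%.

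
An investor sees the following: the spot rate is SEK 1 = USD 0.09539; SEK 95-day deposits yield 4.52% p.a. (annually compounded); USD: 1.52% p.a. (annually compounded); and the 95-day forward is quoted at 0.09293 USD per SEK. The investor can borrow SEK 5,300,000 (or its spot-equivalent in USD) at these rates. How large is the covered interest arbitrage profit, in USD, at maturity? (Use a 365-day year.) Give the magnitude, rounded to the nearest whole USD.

USD 9,327

T = 95/365 years.
Route A — deposit SEK, sell forward: 5,300,000 × 1.01157271 × 0.09293 = USD 498,228.90.
Route B — convert at spot, deposit USD: 5,300,000 × 0.09539 × 1.00393412 = USD 507,555.96.
The quoted forward undervalues SEK, so borrow SEK, convert to USD at spot, deposit the USD at 1.52%, and buy SEK forward at 0.09293 to cover the loan.
The gap between the two covered legs is USD 9,327.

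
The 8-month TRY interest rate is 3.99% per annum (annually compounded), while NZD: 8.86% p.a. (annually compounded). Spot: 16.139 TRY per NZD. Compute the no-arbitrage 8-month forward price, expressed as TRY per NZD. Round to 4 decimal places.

15.6540

T = 8/12 years.
TRY accumulates by (1 + 0.0399)^(8/12) = 1.02642618.
NZD accumulates by (1 + 0.0886)^(8/12) = 1.05822712.
So F = 16.139 × 1.02642618 / 1.05822712 = 15.654005 (TRY/NZD).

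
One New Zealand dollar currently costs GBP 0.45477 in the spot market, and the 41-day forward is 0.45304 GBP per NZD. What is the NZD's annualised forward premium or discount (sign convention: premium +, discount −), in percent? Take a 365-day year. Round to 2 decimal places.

T = 41/365 years.
(F − S)/S = (0.45304 − 0.45477)/0.45477 = -0.0038041.
Per annum: -0.0038041 / (41/365) = -0.033866 = -3.39%.

-3.39%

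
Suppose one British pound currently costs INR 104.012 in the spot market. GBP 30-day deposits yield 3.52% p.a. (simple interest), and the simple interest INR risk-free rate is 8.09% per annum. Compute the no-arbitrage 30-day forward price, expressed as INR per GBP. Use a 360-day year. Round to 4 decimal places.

T = 30/360 years.
Growth of 1 INR over T: 1 + 0.0809×30/360 = 1.006741667.
GBP growth factor: 1 + 0.0352×30/360 = 1.002933333.
Forward (INR per GBP) = 104.012 × 1.006741667 / 1.002933333 = 104.406954.

104.4070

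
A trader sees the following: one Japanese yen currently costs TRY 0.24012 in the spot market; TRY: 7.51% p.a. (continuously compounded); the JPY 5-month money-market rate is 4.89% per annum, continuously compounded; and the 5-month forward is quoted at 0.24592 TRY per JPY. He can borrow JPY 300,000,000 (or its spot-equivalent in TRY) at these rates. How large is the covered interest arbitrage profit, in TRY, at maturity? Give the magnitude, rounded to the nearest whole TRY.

T = 5/12 years.
Route A — deposit JPY, sell forward: 300,000,000 × 1.0205839873 × 0.24592 = TRY 75,294,604.25.
Route B — convert at spot, deposit TRY: 300,000,000 × 0.24012 × 1.0317863977 = TRY 74,325,764.94.
The quoted forward overvalues JPY, so borrow TRY, buy JPY at spot, deposit the JPY at 4.89%, and sell the proceeds forward at 0.24592.
Arbitrage profit = |75,294,604.25 − 74,325,764.94| = TRY 968,839.

TRY 968,839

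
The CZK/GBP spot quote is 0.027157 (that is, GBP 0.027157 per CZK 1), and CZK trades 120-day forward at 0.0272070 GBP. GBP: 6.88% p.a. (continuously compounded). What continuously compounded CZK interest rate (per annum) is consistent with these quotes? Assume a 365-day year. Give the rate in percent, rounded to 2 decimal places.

6.32%

T = 120/365 years.
CIP gives F = S · g_GBP/g_CZK, so g_GBP/g_CZK = 0.027207/0.027157 = 1.0018411.
GBP growth factor: e^(0.0688×120/365) = 1.0228769.
That pins the CZK growth at 1.0209971.
Take logs: ln 1.0209971 / (120/365) = 0.063205, so 6.32%.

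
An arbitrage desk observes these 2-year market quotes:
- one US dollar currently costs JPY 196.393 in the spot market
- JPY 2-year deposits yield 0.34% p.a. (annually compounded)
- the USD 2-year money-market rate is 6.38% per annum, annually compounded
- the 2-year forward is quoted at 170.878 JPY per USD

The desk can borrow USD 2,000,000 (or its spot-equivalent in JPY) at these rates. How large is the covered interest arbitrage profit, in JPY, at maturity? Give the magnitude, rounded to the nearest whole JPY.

JPY 8,706,323

T = 2 years.
Invest the USD and cover forward: 2,000,000 × 1.13167044 × 170.878 = JPY 386,755,162.89.
Convert at spot and invest in JPY: 2,000,000 × 196.393 × 1.00681156 = JPY 395,461,485.41.
The quoted forward undervalues USD, so borrow USD, convert to JPY at spot, deposit the JPY at 0.34%, and buy USD forward at 170.878 to cover the loan.
The gap between the two covered legs is JPY 8,706,323.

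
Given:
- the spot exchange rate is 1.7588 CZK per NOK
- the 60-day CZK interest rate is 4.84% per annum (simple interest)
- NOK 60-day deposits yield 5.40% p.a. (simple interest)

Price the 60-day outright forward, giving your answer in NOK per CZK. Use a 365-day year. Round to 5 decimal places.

T = 60/365 years.
CZK growth factor: 1 + 0.0484×60/365 = 1.0079562.
Growth of 1 NOK over T: 1 + 0.0540×60/365 = 1.0088767.
CIP: F = S · (grow CZK)/(grow NOK) = 1.7588 × 1.0079562/1.0088767 = 1.757195 CZK per NOK.
Quoted the other way: 1/1.757195 = 0.56909 NOK per CZK.

0.56909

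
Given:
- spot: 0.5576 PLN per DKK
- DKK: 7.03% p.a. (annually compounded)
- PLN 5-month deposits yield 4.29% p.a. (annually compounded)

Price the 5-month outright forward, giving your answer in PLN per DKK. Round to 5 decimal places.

0.55161

T = 5/12 years.
PLN growth factor: (1 + 0.0429)^(5/12) = 1.0176563.
DKK growth factor: (1 + 0.0703)^(5/12) = 1.0287124.
Forward (PLN per DKK) = 0.5576 × 1.0176563 / 1.0287124 = 0.5516072.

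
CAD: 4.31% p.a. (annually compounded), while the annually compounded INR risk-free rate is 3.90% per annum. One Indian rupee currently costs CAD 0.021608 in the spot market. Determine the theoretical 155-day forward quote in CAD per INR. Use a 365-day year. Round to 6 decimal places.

0.021644

T = 155/365 years.
Growth of 1 CAD over T: (1 + 0.0431)^(155/365) = 1.0180808.
INR accumulates by (1 + 0.0390)^(155/365) = 1.0163795.
CIP: F = S · (grow CAD)/(grow INR) = 0.021608 × 1.0180808/1.0163795 = 0.02164417 CAD per INR.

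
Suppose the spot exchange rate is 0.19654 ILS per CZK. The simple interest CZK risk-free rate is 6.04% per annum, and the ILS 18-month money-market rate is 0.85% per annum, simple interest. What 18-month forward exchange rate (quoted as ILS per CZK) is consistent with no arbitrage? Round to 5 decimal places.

T = 18/12 years.
Growth of 1 ILS over T: 1 + 0.0085×18/12 = 1.012750.
CZK accumulates by 1 + 0.0604×18/12 = 1.090600.
CIP: F = S · (grow ILS)/(grow CZK) = 0.19654 × 1.012750/1.090600 = 0.1825104 ILS per CZK.

0.18251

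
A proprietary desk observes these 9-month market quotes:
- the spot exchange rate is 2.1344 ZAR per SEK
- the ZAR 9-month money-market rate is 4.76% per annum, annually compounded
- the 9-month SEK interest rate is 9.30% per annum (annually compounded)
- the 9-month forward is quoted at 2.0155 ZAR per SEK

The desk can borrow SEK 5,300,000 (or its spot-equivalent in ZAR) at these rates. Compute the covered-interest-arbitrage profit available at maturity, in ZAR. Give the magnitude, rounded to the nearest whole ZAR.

ZAR 294,926

T = 9/12 years.
Route A — deposit SEK, sell forward: 5,300,000 × 1.068969026 × 2.0155 = ZAR 11,418,887.48.
Route B — convert at spot, deposit ZAR: 5,300,000 × 2.1344 × 1.0354916885 = ZAR 11,713,813.34.
The quoted forward undervalues SEK, so borrow SEK, convert to ZAR at spot, deposit the ZAR at 4.76%, and buy SEK forward at 2.0155 to cover the loan.
Profit = 11,713,813.34 − 11,418,887.48 = ZAR 294,926.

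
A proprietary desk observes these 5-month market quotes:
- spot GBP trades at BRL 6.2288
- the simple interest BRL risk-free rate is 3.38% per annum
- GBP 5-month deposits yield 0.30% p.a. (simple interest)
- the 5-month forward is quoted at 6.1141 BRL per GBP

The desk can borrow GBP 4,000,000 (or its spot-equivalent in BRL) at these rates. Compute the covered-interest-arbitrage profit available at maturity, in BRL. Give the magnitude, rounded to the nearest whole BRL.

T = 5/12 years.
Invest the GBP and cover forward: 4,000,000 × 1.001250 × 6.1141 = BRL 24,486,970.50.
Convert at spot and invest in BRL: 4,000,000 × 6.2288 × 1.0140833333 = BRL 25,266,089.07.
The quoted forward undervalues GBP, so borrow GBP, convert to BRL at spot, deposit the BRL at 3.38%, and buy GBP forward at 6.1141 to cover the loan.
Arbitrage profit = |24,486,970.50 − 25,266,089.07| = BRL 779,119.

BRL 779,119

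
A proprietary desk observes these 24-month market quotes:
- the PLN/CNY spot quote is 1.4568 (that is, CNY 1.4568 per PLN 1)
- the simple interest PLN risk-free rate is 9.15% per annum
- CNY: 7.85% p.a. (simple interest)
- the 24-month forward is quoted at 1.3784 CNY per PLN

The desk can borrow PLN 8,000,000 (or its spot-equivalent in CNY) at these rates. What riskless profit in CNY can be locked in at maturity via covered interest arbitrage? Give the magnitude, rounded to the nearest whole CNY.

CNY 438,963

T = 2 years.
Keep in PLN, deliver into the forward: 8,000,000·1.183000·1.3784 = CNY 13,045,177.60.
Swap to CNY now, deposit: 8,000,000·1.4568·1.157000 = CNY 13,484,140.80.
The quoted forward undervalues PLN, so borrow PLN, convert to CNY at spot, deposit the CNY at 7.85%, and buy PLN forward at 1.3784 to cover the loan.
Profit = 13,484,140.80 − 13,045,177.60 = CNY 438,963.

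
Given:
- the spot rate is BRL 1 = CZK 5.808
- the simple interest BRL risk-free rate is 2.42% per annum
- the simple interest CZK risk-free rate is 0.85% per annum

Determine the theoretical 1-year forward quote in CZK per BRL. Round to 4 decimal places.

T = 1 year.
CZK accumulates by 1 + 0.0085×1 = 1.008500.
BRL growth factor: 1 + 0.0242×1 = 1.024200.
So F = 5.808 × 1.008500 / 1.024200 = 5.718969 (CZK/BRL).

5.7190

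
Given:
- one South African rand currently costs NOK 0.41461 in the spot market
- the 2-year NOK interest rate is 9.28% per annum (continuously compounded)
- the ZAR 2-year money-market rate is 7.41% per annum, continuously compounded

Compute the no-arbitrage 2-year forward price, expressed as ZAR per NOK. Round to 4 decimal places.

2.3234

T = 2 years.
Growth of 1 NOK over T: e^(0.0928×2) = 1.2039406.
Growth of 1 ZAR over T: e^(0.0741×2) = 1.1597448.
So F = 0.41461 × 1.2039406 / 1.1597448 = 0.4304100 (NOK/ZAR).
Quoted the other way: 1/0.4304100 = 2.3234 ZAR per NOK.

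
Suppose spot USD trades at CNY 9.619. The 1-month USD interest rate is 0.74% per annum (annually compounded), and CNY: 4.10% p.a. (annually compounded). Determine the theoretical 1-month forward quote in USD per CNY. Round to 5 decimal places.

T = 1/12 years.
CNY growth factor: (1 + 0.0410)^(1/12) = 1.0033541.
USD accumulates by (1 + 0.0074)^(1/12) = 1.0006146.
So F = 9.619 × 1.0033541 / 1.0006146 = 9.645335 (CNY/USD).
Quoted the other way: 1/9.645335 = 0.10368 USD per CNY.

0.10368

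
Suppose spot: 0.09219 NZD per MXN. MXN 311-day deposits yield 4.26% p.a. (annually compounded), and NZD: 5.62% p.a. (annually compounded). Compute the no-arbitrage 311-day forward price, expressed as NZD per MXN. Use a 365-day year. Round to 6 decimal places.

T = 311/365 years.
NZD growth factor: (1 + 0.0562)^(311/365) = 1.0476906.
Growth of 1 MXN over T: (1 + 0.0426)^(311/365) = 1.036185.
CIP: F = S · (grow NZD)/(grow MXN) = 0.09219 × 1.0476906/1.036185 = 0.09321366 NZD per MXN.

0.093214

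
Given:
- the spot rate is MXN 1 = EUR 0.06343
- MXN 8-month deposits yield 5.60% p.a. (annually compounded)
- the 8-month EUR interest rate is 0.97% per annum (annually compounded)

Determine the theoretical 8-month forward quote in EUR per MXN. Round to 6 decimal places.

0.061562

T = 8/12 years.
EUR growth factor: (1 + 0.0097)^(8/12) = 1.0064563.
MXN growth factor: (1 + 0.0560)^(8/12) = 1.0369933.
So F = 0.06343 × 1.0064563 / 1.0369933 = 0.06156214 (EUR/MXN).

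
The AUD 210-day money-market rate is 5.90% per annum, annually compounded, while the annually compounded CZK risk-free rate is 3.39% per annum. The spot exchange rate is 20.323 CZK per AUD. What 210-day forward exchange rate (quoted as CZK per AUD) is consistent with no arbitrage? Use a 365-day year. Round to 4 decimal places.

T = 210/365 years.
Growth of 1 CZK over T: (1 + 0.0339)^(210/365) = 1.01936593.
AUD growth factor: (1 + 0.0590)^(210/365) = 1.03353147.
CIP: F = S · (grow CZK)/(grow AUD) = 20.323 × 1.01936593/1.03353147 = 20.044454 CZK per AUD.

20.0445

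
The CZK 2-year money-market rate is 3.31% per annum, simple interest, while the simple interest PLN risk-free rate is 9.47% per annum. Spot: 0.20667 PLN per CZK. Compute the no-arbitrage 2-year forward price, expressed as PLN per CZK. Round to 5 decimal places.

0.23055

T = 2 years.
PLN accumulates by 1 + 0.0947×2 = 1.189400.
CZK accumulates by 1 + 0.0331×2 = 1.066200.
So F = 0.20667 × 1.189400 / 1.066200 = 0.2305508 (PLN/CZK).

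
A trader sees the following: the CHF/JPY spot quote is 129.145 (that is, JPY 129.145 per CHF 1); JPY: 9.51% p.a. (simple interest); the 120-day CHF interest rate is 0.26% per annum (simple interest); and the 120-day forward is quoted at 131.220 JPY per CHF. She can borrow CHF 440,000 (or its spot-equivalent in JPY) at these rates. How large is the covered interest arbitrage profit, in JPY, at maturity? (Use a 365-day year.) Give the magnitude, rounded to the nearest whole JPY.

JPY 814,286

T = 120/365 years.
Keep in CHF, deliver into the forward: 440,000·1.0008547945·131.220 = JPY 57,786,153.10.
Swap to JPY now, deposit: 440,000·129.145·1.0312657534 = JPY 58,600,438.92.
The quoted forward undervalues CHF, so borrow CHF, convert to JPY at spot, deposit the JPY at 9.51%, and buy CHF forward at 131.220 to cover the loan.
Profit = 58,600,438.92 − 57,786,153.10 = JPY 814,286.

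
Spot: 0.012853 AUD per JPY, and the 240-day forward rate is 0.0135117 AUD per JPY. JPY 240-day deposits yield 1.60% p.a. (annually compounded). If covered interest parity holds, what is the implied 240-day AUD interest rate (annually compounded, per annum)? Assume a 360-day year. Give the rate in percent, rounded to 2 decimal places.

T = 240/360 years.
F/S = 0.0135117/0.012853 = 1.0512487 = (growth of AUD) / (growth of JPY).
The JPY side grows by (1 + 0.0160)^(240/360) = 1.0106384.
So the AUD growth factor = 1.0624323.
r = 1.0624323^(360/240) − 1 = 0.095095 → 9.51%.

9.51%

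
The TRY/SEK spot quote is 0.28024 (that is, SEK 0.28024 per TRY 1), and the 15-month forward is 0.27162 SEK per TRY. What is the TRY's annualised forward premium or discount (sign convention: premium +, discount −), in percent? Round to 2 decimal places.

T = 15/12 years.
TRY trades forward at -3.07593% vs spot over the period.
Annualise by dividing by T: -0.0307593 / (15/12) = -0.024607 → -2.46%.

-2.46%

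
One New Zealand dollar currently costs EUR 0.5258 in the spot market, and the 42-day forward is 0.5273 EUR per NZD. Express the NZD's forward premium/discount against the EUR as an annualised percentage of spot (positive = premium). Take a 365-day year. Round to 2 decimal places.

T = 42/365 years.
Period premium: (0.5273 − 0.5258)/0.5258 = 0.0028528.
×(1/T) gives 2.48% p.a.

+2.48%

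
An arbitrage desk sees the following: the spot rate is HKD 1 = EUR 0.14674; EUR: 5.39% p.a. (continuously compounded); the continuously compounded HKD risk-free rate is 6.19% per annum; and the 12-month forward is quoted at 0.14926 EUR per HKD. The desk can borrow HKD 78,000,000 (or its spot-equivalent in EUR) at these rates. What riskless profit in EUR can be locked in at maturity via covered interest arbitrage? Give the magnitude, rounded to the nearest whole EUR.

T = 1 year.
Invest the HKD and cover forward: 78,000,000 × 1.0638559538 × 0.14926 = EUR 12,385,708.89.
Convert at spot and invest in EUR: 78,000,000 × 0.14674 × 1.055379059 = EUR 12,079,573.20.
The quoted forward overvalues HKD, so borrow EUR, buy HKD at spot, deposit the HKD at 6.19%, and sell the proceeds forward at 0.14926.
The gap between the two covered legs is EUR 306,136.

EUR 306,136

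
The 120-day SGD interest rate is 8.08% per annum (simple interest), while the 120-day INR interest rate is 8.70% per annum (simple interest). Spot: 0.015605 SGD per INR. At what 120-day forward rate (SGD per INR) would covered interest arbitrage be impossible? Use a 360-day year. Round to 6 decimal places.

T = 120/360 years.
SGD accumulates by 1 + 0.0808×120/360 = 1.0269333.
Growth of 1 INR over T: 1 + 0.0870×120/360 = 1.029000.
Forward (SGD per INR) = 0.015605 × 1.0269333 / 1.029000 = 0.01557366.

0.015574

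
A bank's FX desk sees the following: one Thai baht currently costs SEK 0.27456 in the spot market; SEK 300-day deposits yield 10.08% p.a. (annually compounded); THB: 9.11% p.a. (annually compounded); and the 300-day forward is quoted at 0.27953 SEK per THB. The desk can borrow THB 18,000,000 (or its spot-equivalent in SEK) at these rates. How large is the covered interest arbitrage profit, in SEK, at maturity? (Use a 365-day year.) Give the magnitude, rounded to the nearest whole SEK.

SEK 57,342

T = 300/365 years.
Invest the THB and cover forward: 18,000,000 × 1.074290048 × 0.27953 = SEK 5,405,333.35.
Convert at spot and invest in SEK: 18,000,000 × 0.27456 × 1.08213363 = SEK 5,347,990.97.
The quoted forward overvalues THB, so borrow SEK, buy THB at spot, deposit the THB at 9.11%, and sell the proceeds forward at 0.27953.
Profit = 5,405,333.35 − 5,347,990.97 = SEK 57,342.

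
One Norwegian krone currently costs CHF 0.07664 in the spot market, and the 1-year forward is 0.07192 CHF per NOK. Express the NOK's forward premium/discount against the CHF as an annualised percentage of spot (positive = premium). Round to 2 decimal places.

T = 1 year.
NOK trades forward at -6.15866% vs spot over the period.
×(1/T) gives -6.16% p.a.

-6.16%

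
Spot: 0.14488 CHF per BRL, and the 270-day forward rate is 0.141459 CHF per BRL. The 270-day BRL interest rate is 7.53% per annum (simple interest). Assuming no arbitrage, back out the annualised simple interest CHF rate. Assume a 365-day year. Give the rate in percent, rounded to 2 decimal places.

T = 270/365 years.
By CIP, F/S equals the CHF-to-BRL growth ratio: 0.141459/0.14488 = 0.9763874.
BRL growth factor: 1 + 0.0753×270/365 = 1.0557014.
That pins the CHF growth at 1.0307735.
r = (1.0307735 − 1)/(270/365) = 0.041601 → 4.16%.

4.16%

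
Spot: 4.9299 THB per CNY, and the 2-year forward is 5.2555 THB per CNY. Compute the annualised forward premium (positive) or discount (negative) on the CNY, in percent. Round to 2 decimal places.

T = 2 years.
Period premium: (5.2555 − 4.9299)/4.9299 = 0.0660460.
Annualise by dividing by T: 0.0660460 / 2 = 0.033023 → 3.30%.

+3.30%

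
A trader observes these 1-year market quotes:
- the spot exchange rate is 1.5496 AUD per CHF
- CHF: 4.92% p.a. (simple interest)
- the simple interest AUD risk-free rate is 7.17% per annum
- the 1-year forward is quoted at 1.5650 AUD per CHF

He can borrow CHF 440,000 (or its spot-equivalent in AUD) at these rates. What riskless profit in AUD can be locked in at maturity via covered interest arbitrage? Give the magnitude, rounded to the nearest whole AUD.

T = 1 year.
Route A — deposit CHF, sell forward: 440,000 × 1.049200 × 1.5650 = AUD 722,479.12.
Route B — convert at spot, deposit AUD: 440,000 × 1.5496 × 1.071700 = AUD 730,710.78.
The quoted forward undervalues CHF, so borrow CHF, convert to AUD at spot, deposit the AUD at 7.17%, and buy CHF forward at 1.5650 to cover the loan.
Arbitrage profit = |722,479.12 − 730,710.78| = AUD 8,232.

AUD 8,232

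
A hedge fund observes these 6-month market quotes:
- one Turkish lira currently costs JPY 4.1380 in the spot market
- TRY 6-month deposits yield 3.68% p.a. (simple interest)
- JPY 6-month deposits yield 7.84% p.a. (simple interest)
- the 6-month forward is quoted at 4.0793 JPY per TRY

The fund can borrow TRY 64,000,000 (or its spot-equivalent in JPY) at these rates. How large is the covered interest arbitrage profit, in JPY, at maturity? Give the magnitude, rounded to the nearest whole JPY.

JPY 9,334,431

T = 6/12 years.
Invest the TRY and cover forward: 64,000,000 × 1.018400 × 4.0793 = JPY 265,878,983.68.
Convert at spot and invest in JPY: 64,000,000 × 4.1380 × 1.039200 = JPY 275,213,414.40.
The quoted forward undervalues TRY, so borrow TRY, convert to JPY at spot, deposit the JPY at 7.84%, and buy TRY forward at 4.0793 to cover the loan.
Arbitrage profit = |265,878,983.68 − 275,213,414.40| = JPY 9,334,431.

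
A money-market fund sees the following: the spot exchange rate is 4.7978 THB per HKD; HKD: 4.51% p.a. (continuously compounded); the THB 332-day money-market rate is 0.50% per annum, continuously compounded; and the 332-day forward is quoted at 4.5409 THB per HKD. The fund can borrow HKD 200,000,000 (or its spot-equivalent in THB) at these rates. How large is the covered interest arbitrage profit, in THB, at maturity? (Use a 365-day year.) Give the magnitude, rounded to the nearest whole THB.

THB 17,723,463

T = 332/365 years.
Route A — deposit HKD, sell forward: 200,000,000 × 1.0418755118 × 4.5409 = THB 946,210,502.31.
Route B — convert at spot, deposit THB: 200,000,000 × 4.7978 × 1.0045583028 = THB 963,933,965.03.
The quoted forward undervalues HKD, so borrow HKD, convert to THB at spot, deposit the THB at 0.50%, and buy HKD forward at 4.5409 to cover the loan.
The gap between the two covered legs is THB 17,723,463.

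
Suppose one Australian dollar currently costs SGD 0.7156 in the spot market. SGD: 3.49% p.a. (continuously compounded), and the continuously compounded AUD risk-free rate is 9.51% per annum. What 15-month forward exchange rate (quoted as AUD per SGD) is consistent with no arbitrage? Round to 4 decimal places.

T = 15/12 years.
SGD accumulates by e^(0.0349×15/12) = 1.0445906.
Growth of 1 AUD over T: e^(0.0951×15/12) = 1.1262291.
CIP: F = S · (grow SGD)/(grow AUD) = 0.7156 × 1.0445906/1.1262291 = 0.6637273 SGD per AUD.
Invert for AUD per SGD: 1 / 0.6637273 = 1.5066.

1.5066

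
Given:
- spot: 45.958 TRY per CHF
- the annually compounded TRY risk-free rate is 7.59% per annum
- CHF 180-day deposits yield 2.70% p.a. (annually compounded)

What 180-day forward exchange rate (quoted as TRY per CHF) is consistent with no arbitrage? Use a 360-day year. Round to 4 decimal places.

T = 180/360 years.
TRY growth factor: (1 + 0.0759)^(180/360) = 1.037256.
CHF growth factor: (1 + 0.0270)^(180/360) = 1.01341008.
Forward (TRY per CHF) = 45.958 × 1.037256 / 1.01341008 = 47.039409.

47.0394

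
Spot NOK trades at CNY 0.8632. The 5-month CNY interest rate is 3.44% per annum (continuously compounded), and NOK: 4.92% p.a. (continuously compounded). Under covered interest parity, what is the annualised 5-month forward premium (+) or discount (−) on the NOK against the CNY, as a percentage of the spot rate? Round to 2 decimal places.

-1.48%

T = 5/12 years.
CIP forward (CNY per NOK) = 0.8632 × 1.0144365/1.0207116 = 0.8578932.
(F − S)/S ÷ T = (0.8578932 − 0.8632)/0.8632/(5/12) = -0.014755 → -1.48%.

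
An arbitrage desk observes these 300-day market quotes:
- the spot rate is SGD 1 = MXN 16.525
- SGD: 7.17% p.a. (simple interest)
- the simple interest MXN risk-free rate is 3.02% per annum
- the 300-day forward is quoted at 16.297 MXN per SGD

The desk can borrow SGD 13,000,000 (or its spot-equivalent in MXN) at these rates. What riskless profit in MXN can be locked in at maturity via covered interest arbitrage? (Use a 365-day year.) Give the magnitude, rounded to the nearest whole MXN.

MXN 4,188,919

T = 300/365 years.
Keep in SGD, deliver into the forward: 13,000,000·1.05893150685·16.297 = MXN 224,346,287.97.
Swap to MXN now, deposit: 13,000,000·16.525·1.02482191781 = MXN 220,157,368.49.
The quoted forward overvalues SGD, so borrow MXN, buy SGD at spot, deposit the SGD at 7.17%, and sell the proceeds forward at 16.297.
Profit = 224,346,287.97 − 220,157,368.49 = MXN 4,188,919.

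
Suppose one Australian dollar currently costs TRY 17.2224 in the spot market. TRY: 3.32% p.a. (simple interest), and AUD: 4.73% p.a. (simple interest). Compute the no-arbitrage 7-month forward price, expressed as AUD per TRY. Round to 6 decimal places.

0.058532

T = 7/12 years.
TRY growth factor: 1 + 0.0332×7/12 = 1.0193667.
AUD growth factor: 1 + 0.0473×7/12 = 1.0275917.
So F = 17.2224 × 1.0193667 / 1.0275917 = 17.08455 (TRY/AUD).
Quoted the other way: 1/17.08455 = 0.058532 AUD per TRY.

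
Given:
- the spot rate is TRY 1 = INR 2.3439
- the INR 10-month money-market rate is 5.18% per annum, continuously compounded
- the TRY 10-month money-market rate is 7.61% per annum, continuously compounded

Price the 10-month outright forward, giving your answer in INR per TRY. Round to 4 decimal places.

T = 10/12 years.
INR accumulates by e^(0.0518×10/12) = 1.0441119.
Growth of 1 TRY over T: e^(0.0761×10/12) = 1.0654707.
CIP: F = S · (grow INR)/(grow TRY) = 2.3439 × 1.0441119/1.0654707 = 2.296913 INR per TRY.

2.2969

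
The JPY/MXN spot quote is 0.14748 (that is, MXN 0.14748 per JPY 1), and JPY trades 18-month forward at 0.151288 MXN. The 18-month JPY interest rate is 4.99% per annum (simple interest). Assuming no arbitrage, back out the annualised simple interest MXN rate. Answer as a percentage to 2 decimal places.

T = 18/12 years.
CIP gives F = S · g_MXN/g_JPY, so g_MXN/g_JPY = 0.151288/0.14748 = 1.0258205.
The JPY side grows by 1 + 0.0499×18/12 = 1.074850.
Hence g_MXN = 1.1026032.
r = (1.1026032 − 1)/(18/12) = 0.068402 → 6.84%.

6.84%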